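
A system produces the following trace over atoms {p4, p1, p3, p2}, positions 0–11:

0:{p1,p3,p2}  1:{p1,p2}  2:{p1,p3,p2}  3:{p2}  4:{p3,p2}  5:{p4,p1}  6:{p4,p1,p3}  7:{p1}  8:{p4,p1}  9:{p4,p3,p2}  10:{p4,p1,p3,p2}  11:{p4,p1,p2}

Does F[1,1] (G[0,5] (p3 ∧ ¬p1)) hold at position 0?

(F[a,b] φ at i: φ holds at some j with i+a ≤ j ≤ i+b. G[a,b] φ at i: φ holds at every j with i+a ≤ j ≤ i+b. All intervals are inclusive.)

False

Check G[0,5] (p3 ∧ ¬p1) at each j in [1,1]:
  j=1: fails at 1
No position in the window satisfies it → formula fails.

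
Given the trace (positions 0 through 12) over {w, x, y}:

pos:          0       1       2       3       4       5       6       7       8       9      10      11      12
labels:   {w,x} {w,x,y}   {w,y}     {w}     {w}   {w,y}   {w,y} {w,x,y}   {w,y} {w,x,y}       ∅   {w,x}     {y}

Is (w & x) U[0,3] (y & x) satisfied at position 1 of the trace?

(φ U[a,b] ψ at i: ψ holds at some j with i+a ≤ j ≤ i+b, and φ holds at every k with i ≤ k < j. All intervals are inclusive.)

True

Need some j in [1,4] with (y & x), and (w & x) at every k in [1,j-1].
  j=1: (y & x) holds; no prefix to check → satisfied.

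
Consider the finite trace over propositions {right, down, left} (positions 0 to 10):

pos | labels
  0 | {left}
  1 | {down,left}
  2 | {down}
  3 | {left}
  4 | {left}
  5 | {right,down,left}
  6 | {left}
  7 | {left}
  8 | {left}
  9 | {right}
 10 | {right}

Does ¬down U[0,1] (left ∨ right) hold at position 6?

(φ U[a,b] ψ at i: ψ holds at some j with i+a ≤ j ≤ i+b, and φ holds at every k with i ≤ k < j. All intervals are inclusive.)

True

Need some j in [6,7] with (left ∨ right), and ¬down at every k in [6,j-1].
  j=6: (left ∨ right) holds; no prefix to check → satisfied.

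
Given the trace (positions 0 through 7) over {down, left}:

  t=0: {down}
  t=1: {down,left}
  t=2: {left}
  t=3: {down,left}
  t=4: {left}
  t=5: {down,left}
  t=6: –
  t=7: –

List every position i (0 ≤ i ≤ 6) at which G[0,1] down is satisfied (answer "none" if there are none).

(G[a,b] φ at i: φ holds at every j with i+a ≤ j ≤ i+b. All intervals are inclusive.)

0

Evaluate at each i in [0,6]:
  i=0: ✓ (all of [0,1])
  i=1: ✗ (fails at j=2)
  i=2: ✗ (fails at j=2)
  i=3: ✗ (fails at j=4)
  i=4: ✗ (fails at j=4)
  i=5: ✗ (fails at j=6)
  i=6: ✗ (fails at j=6)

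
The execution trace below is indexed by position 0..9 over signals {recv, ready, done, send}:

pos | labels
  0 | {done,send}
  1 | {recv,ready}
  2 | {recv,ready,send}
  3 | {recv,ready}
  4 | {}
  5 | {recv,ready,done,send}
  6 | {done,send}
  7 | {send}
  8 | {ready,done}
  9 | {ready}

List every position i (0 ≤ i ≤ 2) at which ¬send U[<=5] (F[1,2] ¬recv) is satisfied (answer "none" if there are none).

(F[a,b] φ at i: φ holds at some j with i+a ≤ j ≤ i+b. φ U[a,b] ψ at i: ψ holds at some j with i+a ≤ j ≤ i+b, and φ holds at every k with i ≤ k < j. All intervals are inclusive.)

Evaluate at each i in [0,2]:
  i=0: ✗ (lhs fails at k=0 before rhs at j=2)
  i=1: ✓ (rhs at j=2; lhs holds on [1,1])
  i=2: ✓ (rhs at j=2)

1, 2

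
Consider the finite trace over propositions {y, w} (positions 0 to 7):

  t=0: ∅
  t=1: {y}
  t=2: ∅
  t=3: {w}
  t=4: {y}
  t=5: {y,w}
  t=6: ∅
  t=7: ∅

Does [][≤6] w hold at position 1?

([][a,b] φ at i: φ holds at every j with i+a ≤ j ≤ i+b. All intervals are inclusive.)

Does not hold

Check w at every j in [1,7]:
  j=1: false
  j=2: false
  j=3: true
  j=4: false
  j=5: true
  j=6: false
  j=7: false
Fails at j=1 → formula fails.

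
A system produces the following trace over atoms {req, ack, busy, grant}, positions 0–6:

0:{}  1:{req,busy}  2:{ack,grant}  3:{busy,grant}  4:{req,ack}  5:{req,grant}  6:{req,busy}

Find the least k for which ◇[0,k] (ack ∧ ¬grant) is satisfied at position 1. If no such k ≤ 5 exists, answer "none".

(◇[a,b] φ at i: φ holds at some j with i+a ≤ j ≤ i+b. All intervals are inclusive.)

Scan j = 1,2,… for (ack ∧ ¬grant):
  j=1: fails
  j=2: fails
  j=3: fails
  j=4: holds
First hit at j=4, so smallest k = 4-1 = 3.

3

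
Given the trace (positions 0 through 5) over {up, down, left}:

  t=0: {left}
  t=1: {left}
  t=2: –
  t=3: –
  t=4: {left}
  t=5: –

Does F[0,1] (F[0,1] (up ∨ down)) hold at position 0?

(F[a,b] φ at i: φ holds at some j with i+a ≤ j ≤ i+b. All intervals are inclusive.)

No

Check F[0,1] (up ∨ down) at each j in [0,1]:
  j=0: fails (none in [0,1])
  j=1: fails (none in [1,2])
No position in the window satisfies it → formula fails.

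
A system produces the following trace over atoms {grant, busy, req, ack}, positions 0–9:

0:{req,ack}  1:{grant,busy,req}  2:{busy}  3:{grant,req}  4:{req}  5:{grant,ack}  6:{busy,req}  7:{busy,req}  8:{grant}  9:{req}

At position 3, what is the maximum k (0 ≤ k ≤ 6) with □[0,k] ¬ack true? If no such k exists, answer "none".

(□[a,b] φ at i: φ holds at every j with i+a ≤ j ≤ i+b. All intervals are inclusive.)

¬ack must hold from j=3 onward; find where it first fails.
  j=3: holds
  j=4: holds
  j=5: fails
Holds on [3,4], so largest k = 1.

1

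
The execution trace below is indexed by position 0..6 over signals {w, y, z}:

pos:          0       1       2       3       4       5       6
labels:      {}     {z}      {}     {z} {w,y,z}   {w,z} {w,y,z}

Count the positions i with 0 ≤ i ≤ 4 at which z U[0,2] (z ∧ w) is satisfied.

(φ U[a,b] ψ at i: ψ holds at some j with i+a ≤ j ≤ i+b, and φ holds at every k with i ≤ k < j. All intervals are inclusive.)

Evaluate at each i in [0,4]:
  i=0: ✗ (no rhs in [0,2])
  i=1: ✗ (no rhs in [1,3])
  i=2: ✗ (lhs fails at k=2 before rhs at j=4)
  i=3: ✓ (rhs at j=4; lhs holds on [3,3])
  i=4: ✓ (rhs at j=4)
Positions where it holds: {3, 4} → 2.

2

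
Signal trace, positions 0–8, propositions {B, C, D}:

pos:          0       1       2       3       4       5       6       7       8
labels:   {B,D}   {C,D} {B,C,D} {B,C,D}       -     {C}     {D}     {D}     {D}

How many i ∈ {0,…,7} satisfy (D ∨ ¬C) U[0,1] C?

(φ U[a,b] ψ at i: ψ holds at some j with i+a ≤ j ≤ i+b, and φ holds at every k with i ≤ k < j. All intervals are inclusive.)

6

Evaluate at each i in [0,7]:
  i=0: ✓ (rhs at j=1; lhs holds on [0,0])
  i=1: ✓ (rhs at j=1)
  i=2: ✓ (rhs at j=2)
  i=3: ✓ (rhs at j=3)
  i=4: ✓ (rhs at j=5; lhs holds on [4,4])
  i=5: ✓ (rhs at j=5)
  i=6: ✗ (no rhs in [6,7])
  i=7: ✗ (no rhs in [7,8])
Positions where it holds: {0, 1, 2, 3, 4, 5} → 6.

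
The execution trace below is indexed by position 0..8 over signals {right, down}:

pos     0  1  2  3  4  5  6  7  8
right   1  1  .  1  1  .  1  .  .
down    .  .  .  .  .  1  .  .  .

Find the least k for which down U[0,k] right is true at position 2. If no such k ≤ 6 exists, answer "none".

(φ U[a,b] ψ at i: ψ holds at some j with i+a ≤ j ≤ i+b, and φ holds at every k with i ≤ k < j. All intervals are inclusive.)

none

Need earliest j ≥ 2 with right, and down at every k in [2,j-1].
  j=2: rhs fails.
  j=3: rhs holds but lhs fails at k=2.
  j=4: rhs holds but lhs fails at k=2.
  j=5: rhs fails.
  j=6: rhs holds but lhs fails at k=2.
  j=7: rhs fails.
  j=8: rhs fails.
No witness within the range → none.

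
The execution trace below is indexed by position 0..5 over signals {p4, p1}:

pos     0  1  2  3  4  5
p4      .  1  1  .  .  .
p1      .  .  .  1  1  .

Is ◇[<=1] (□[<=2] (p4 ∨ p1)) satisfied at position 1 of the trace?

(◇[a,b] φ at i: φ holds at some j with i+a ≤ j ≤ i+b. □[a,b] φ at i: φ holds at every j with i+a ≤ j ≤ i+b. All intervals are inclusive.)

True

Check □[<=2] (p4 ∨ p1) at each j in [1,2]:
  j=1: holds on [1,3]
  j=2: holds on [2,4]
Found at j=1 → formula holds.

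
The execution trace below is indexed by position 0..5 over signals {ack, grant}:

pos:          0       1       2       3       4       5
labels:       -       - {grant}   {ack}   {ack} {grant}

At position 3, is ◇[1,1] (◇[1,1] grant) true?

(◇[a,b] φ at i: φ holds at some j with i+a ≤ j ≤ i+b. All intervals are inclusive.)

Check ◇[1,1] grant at each j in [4,4]:
  j=4: holds (witness at 5)
Found at j=4 → formula holds.

Holds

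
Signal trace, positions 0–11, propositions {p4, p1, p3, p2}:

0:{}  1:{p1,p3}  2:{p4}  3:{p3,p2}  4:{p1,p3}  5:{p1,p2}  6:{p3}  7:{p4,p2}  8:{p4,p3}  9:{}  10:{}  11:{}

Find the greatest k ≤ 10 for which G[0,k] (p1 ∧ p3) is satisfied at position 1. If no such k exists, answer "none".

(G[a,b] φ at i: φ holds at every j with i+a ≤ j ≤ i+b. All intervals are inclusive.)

(p1 ∧ p3) must hold from j=1 onward; find where it first fails.
  j=1: holds
  j=2: fails
Holds on [1,1], so largest k = 0.

0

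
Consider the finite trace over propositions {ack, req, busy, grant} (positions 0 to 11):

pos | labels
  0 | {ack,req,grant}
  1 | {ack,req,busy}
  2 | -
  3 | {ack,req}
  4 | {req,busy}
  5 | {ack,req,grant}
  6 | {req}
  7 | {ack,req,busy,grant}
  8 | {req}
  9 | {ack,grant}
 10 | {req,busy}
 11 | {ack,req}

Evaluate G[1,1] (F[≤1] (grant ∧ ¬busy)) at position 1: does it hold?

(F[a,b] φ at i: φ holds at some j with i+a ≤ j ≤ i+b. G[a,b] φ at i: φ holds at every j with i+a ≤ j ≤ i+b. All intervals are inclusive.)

Does not hold

Check F[≤1] (grant ∧ ¬busy) at every j in [2,2]:
  j=2: fails (none in [2,3])
Fails at j=2 → formula fails.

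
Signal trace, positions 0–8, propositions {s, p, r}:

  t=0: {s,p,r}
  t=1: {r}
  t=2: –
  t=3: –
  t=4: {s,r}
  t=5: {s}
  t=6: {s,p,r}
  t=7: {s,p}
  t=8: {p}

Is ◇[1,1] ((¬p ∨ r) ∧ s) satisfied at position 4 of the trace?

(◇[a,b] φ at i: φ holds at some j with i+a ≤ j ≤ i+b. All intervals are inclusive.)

Check ((¬p ∨ r) ∧ s) at each j in [5,5]:
  j=5: true
Found at j=5 → formula holds.

Holds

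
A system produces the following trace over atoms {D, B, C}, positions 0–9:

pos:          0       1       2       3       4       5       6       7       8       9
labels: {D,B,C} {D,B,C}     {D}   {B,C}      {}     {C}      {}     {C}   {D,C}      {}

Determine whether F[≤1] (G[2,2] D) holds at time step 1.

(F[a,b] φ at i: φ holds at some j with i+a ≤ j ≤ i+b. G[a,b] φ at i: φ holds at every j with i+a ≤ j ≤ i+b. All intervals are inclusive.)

Does not hold

Check G[2,2] D at each j in [1,2]:
  j=1: fails at 3
  j=2: fails at 4
No position in the window satisfies it → formula fails.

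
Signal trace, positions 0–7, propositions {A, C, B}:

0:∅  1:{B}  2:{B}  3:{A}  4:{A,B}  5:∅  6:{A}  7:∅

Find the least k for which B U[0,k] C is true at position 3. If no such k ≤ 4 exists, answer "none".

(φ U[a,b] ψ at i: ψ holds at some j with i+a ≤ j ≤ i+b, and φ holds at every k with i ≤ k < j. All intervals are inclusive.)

none

Need earliest j ≥ 3 with C, and B at every k in [3,j-1].
  j=3: rhs fails.
  j=4: rhs fails.
  j=5: rhs fails.
  j=6: rhs fails.
  j=7: rhs fails.
No witness within the range → none.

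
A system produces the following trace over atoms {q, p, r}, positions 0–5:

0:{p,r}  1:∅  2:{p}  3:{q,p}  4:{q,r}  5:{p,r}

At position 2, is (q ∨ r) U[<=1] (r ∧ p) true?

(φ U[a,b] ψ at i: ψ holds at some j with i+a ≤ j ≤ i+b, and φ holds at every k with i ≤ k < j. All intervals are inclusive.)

Need some j in [2,3] with (r ∧ p), and (q ∨ r) at every k in [2,j-1].
  j=2: (r ∧ p) false.
  j=3: (r ∧ p) false.
No j in the window works → until fails.

No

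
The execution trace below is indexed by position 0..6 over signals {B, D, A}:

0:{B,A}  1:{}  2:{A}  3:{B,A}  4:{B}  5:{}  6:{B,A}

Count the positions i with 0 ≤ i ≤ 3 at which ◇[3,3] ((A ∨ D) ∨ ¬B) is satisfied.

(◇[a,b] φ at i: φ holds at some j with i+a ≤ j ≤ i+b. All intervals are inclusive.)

3

Evaluate at each i in [0,3]:
  i=0: ✓ (witness j=3)
  i=1: ✗ (none in [4,4])
  i=2: ✓ (witness j=5)
  i=3: ✓ (witness j=6)
Positions where it holds: {0, 2, 3} → 3.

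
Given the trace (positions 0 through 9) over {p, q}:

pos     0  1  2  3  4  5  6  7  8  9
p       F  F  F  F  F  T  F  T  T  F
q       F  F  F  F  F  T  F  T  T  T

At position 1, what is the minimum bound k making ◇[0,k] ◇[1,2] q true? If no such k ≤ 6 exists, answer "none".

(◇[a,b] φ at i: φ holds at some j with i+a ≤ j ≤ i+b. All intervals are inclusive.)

2

Scan j = 1,2,… for ◇[1,2] q:
  j=1: fails
  j=2: fails
  j=3: holds
First hit at j=3, so smallest k = 3-1 = 2.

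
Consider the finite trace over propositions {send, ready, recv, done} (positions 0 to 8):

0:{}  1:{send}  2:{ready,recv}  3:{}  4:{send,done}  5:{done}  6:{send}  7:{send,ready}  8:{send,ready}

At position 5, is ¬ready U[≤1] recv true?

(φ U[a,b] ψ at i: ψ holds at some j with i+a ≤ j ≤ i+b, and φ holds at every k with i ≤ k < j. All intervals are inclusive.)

Does not hold

Need some j in [5,6] with recv, and ¬ready at every k in [5,j-1].
  j=5: recv false.
  j=6: recv false.
No j in the window works → until fails.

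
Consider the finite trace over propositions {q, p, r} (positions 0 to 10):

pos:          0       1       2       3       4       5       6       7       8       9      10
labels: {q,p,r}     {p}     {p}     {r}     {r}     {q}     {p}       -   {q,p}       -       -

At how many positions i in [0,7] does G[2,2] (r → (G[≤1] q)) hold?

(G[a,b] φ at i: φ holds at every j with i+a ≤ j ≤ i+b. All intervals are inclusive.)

Evaluate at each i in [0,7]:
  i=0: ✓ (all of [2,2])
  i=1: ✗ (fails at j=3)
  i=2: ✗ (fails at j=4)
  i=3: ✓ (all of [5,5])
  i=4: ✓ (all of [6,6])
  i=5: ✓ (all of [7,7])
  i=6: ✓ (all of [8,8])
  i=7: ✓ (all of [9,9])
Positions where it holds: {0, 3, 4, 5, 6, 7} → 6.

6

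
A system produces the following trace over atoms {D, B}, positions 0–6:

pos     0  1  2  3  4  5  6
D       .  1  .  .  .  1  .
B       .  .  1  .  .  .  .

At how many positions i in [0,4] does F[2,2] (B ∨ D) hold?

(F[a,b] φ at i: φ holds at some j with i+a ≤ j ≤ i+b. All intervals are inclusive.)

2

Evaluate at each i in [0,4]:
  i=0: ✓ (witness j=2)
  i=1: ✗ (none in [3,3])
  i=2: ✗ (none in [4,4])
  i=3: ✓ (witness j=5)
  i=4: ✗ (none in [6,6])
Positions where it holds: {0, 3} → 2.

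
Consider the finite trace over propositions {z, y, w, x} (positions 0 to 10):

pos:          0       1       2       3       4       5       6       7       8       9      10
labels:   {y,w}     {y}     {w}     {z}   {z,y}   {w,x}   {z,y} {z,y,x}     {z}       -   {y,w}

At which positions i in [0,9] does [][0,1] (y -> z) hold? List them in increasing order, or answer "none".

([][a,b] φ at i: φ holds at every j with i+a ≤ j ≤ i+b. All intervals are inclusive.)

2, 3, 4, 5, 6, 7, 8

Evaluate at each i in [0,9]:
  i=0: ✗ (fails at j=0)
  i=1: ✗ (fails at j=1)
  i=2: ✓ (all of [2,3])
  i=3: ✓ (all of [3,4])
  i=4: ✓ (all of [4,5])
  i=5: ✓ (all of [5,6])
  i=6: ✓ (all of [6,7])
  i=7: ✓ (all of [7,8])
  i=8: ✓ (all of [8,9])
  i=9: ✗ (fails at j=10)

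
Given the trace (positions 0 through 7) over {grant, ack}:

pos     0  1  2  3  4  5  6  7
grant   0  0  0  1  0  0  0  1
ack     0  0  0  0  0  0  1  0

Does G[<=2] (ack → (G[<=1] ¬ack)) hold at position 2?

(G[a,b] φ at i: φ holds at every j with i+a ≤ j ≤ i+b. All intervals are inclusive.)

Holds

Check (ack → (G[<=1] ¬ack)) at every j in [2,4]:
  j=2: antecedent false → ✓
  j=3: antecedent false → ✓
  j=4: antecedent false → ✓
All positions satisfy it → formula holds.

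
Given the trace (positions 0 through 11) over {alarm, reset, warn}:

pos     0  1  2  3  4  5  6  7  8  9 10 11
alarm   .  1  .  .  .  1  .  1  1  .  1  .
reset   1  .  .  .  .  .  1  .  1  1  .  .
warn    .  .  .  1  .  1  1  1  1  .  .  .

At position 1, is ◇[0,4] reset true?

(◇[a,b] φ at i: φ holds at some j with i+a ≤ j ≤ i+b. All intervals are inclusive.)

Does not hold

Check reset at each j in [1,5]:
  j=1: false
  j=2: false
  j=3: false
  j=4: false
  j=5: false
No position in the window satisfies it → formula fails.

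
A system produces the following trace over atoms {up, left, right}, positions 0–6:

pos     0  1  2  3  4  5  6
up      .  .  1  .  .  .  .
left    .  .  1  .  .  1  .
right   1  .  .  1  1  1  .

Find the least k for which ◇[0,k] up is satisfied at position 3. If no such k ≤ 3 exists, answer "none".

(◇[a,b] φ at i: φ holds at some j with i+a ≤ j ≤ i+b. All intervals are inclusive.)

Scan j = 3,4,… for up:
  j=3: fails
  j=4: fails
  j=5: fails
  j=6: fails
No j in [3,6] satisfies it → none.

none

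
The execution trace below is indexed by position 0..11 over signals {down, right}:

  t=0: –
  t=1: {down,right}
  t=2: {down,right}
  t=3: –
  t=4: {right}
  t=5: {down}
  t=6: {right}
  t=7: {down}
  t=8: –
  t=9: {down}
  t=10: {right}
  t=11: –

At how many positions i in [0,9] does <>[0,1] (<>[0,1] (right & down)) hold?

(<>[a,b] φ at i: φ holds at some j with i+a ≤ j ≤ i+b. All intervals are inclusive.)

3

Evaluate at each i in [0,9]:
  i=0: ✓ (witness j=0)
  i=1: ✓ (witness j=1)
  i=2: ✓ (witness j=2)
  i=3: ✗ (none in [3,4])
  i=4: ✗ (none in [4,5])
  i=5: ✗ (none in [5,6])
  i=6: ✗ (none in [6,7])
  i=7: ✗ (none in [7,8])
  i=8: ✗ (none in [8,9])
  i=9: ✗ (none in [9,10])
Positions where it holds: {0, 1, 2} → 3.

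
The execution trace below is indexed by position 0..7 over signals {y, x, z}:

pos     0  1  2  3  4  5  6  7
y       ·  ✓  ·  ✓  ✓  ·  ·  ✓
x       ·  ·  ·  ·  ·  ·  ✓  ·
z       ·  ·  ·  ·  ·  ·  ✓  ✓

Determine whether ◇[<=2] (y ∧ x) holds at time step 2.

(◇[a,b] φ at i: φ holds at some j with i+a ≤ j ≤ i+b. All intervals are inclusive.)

False

Check (y ∧ x) at each j in [2,4]:
  j=2: false
  j=3: false
  j=4: false
No position in the window satisfies it → formula fails.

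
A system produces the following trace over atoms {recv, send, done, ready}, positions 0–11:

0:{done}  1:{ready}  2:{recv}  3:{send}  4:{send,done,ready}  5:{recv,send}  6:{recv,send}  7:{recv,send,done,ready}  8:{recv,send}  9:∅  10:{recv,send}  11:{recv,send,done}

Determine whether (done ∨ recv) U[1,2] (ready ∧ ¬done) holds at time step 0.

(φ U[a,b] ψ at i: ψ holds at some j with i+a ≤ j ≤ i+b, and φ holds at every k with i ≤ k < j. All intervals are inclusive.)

Need some j in [1,2] with (ready ∧ ¬done), and (done ∨ recv) at every k in [0,j-1].
  j=1: (ready ∧ ¬done) holds; (done ∨ recv) holds at every k in [0,0] → satisfied.

True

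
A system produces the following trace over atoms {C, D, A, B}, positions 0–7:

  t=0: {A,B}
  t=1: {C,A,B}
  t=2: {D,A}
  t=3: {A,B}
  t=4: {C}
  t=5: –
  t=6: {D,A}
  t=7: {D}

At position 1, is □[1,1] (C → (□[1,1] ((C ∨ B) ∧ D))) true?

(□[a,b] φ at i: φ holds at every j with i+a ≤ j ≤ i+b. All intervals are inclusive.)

True

Check (C → (□[1,1] ((C ∨ B) ∧ D))) at every j in [2,2]:
  j=2: antecedent false → ✓
All positions satisfy it → formula holds.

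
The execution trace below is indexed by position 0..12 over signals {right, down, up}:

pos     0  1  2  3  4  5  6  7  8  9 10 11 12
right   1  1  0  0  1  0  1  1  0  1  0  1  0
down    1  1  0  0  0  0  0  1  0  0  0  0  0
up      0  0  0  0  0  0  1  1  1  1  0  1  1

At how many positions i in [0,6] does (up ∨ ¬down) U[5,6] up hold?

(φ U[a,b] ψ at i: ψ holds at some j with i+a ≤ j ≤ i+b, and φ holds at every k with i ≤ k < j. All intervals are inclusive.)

Evaluate at each i in [0,6]:
  i=0: ✗ (lhs fails at k=0 before rhs at j=6)
  i=1: ✗ (lhs fails at k=1 before rhs at j=6)
  i=2: ✓ (rhs at j=7; lhs holds on [2,6])
  i=3: ✓ (rhs at j=8; lhs holds on [3,7])
  i=4: ✓ (rhs at j=9; lhs holds on [4,8])
  i=5: ✓ (rhs at j=11; lhs holds on [5,10])
  i=6: ✓ (rhs at j=11; lhs holds on [6,10])
Positions where it holds: {2, 3, 4, 5, 6} → 5.

5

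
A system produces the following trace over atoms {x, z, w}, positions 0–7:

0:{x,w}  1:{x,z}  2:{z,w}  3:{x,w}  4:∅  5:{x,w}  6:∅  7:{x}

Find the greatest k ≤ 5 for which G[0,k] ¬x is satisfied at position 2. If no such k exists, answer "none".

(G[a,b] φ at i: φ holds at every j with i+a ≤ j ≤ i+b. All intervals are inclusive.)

¬x must hold from j=2 onward; find where it first fails.
  j=2: holds
  j=3: fails
Holds on [2,2], so largest k = 0.

0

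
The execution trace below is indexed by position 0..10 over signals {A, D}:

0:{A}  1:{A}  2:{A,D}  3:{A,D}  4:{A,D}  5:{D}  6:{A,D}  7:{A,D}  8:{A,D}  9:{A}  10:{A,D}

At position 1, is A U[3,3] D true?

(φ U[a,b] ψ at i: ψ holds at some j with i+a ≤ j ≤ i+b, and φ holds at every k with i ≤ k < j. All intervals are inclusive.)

Need some j in [4,4] with D, and A at every k in [1,j-1].
  j=4: D holds; A holds at every k in [1,3] → satisfied.

Yes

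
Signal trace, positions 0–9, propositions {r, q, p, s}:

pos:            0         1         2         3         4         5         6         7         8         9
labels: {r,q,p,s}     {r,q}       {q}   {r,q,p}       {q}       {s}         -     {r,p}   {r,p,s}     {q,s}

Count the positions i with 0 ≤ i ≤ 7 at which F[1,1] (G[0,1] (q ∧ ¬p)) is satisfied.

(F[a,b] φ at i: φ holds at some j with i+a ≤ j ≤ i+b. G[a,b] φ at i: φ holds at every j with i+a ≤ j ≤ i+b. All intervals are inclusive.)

Evaluate at each i in [0,7]:
  i=0: ✓ (witness j=1)
  i=1: ✗ (none in [2,2])
  i=2: ✗ (none in [3,3])
  i=3: ✗ (none in [4,4])
  i=4: ✗ (none in [5,5])
  i=5: ✗ (none in [6,6])
  i=6: ✗ (none in [7,7])
  i=7: ✗ (none in [8,8])
Positions where it holds: {0} → 1.

1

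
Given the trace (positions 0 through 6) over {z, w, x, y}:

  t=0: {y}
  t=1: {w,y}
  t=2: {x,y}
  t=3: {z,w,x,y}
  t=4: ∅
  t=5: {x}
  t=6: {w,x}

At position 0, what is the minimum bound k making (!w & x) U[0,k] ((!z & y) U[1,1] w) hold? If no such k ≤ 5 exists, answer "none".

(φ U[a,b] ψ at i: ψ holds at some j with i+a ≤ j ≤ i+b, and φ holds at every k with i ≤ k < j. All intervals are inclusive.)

Need earliest j ≥ 0 with ((!z & y) U[1,1] w), and (!w & x) at every k in [0,j-1].
  j=0: rhs holds (empty prefix). k = 0.

0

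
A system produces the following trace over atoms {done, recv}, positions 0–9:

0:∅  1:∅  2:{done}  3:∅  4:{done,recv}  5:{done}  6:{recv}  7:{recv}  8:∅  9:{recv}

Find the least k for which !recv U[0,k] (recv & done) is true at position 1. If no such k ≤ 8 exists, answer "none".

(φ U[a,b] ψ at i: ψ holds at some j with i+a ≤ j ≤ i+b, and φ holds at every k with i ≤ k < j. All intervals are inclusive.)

Need earliest j ≥ 1 with (recv & done), and !recv at every k in [1,j-1].
  j=1: rhs fails.
  j=2: rhs fails.
  j=3: rhs fails.
  j=4: rhs holds; lhs holds on [1,3]. k = 3.

3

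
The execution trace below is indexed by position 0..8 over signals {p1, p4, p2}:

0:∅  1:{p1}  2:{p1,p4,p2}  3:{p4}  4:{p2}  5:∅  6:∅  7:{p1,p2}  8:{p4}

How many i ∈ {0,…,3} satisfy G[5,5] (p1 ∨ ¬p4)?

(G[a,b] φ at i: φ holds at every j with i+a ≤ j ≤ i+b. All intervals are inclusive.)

3

Evaluate at each i in [0,3]:
  i=0: ✓ (all of [5,5])
  i=1: ✓ (all of [6,6])
  i=2: ✓ (all of [7,7])
  i=3: ✗ (fails at j=8)
Positions where it holds: {0, 1, 2} → 3.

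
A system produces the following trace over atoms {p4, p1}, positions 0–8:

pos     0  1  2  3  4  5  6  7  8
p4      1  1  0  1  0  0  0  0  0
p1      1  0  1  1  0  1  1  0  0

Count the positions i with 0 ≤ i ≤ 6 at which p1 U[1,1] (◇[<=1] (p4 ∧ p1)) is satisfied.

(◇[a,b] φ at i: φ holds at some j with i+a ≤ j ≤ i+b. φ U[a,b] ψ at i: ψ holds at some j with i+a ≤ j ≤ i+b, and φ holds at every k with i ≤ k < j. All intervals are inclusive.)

1

Evaluate at each i in [0,6]:
  i=0: ✗ (no rhs in [1,1])
  i=1: ✗ (lhs fails at k=1 before rhs at j=2)
  i=2: ✓ (rhs at j=3; lhs holds on [2,2])
  i=3: ✗ (no rhs in [4,4])
  i=4: ✗ (no rhs in [5,5])
  i=5: ✗ (no rhs in [6,6])
  i=6: ✗ (no rhs in [7,7])
Positions where it holds: {2} → 1.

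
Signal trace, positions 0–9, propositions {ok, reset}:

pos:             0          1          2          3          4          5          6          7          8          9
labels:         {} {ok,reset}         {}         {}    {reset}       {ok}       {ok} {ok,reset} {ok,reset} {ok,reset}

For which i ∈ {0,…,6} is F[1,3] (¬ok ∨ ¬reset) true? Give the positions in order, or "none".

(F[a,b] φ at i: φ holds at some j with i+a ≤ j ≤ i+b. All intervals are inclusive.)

0, 1, 2, 3, 4, 5

Evaluate at each i in [0,6]:
  i=0: ✓ (witness j=2)
  i=1: ✓ (witness j=2)
  i=2: ✓ (witness j=3)
  i=3: ✓ (witness j=4)
  i=4: ✓ (witness j=5)
  i=5: ✓ (witness j=6)
  i=6: ✗ (none in [7,9])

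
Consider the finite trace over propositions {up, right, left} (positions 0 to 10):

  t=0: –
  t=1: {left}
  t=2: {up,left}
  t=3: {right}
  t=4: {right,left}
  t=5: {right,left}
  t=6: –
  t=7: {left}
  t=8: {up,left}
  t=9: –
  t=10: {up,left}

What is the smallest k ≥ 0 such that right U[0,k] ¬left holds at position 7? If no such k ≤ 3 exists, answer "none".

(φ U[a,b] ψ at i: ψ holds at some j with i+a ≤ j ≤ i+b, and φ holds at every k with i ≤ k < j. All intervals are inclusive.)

none

Need earliest j ≥ 7 with ¬left, and right at every k in [7,j-1].
  j=7: rhs fails.
  j=8: rhs fails.
  j=9: rhs holds but lhs fails at k=7.
  j=10: rhs fails.
No witness within the range → none.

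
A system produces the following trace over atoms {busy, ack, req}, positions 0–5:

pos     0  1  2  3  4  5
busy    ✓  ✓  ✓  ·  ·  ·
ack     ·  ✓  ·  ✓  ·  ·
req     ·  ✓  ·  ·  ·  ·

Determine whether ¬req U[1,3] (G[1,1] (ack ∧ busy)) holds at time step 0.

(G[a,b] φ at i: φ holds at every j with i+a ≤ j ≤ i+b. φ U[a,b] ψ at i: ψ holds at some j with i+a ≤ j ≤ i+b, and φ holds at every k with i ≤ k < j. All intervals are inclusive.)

Need some j in [1,3] with G[1,1] (ack ∧ busy), and ¬req at every k in [0,j-1].
  j=1: G[1,1] (ack ∧ busy) — fails at 2.
  j=2: G[1,1] (ack ∧ busy) — fails at 3.
  j=3: G[1,1] (ack ∧ busy) — fails at 4.
No j in the window works → until fails.

Does not hold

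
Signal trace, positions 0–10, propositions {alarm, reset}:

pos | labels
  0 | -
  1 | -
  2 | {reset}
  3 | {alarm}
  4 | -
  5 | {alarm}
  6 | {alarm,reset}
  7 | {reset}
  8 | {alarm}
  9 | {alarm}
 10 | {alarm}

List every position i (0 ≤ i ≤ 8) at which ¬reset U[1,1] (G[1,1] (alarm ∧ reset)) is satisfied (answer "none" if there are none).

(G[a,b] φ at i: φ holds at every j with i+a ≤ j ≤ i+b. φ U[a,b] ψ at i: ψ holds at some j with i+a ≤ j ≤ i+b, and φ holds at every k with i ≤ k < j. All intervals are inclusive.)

Evaluate at each i in [0,8]:
  i=0: ✗ (no rhs in [1,1])
  i=1: ✗ (no rhs in [2,2])
  i=2: ✗ (no rhs in [3,3])
  i=3: ✗ (no rhs in [4,4])
  i=4: ✓ (rhs at j=5; lhs holds on [4,4])
  i=5: ✗ (no rhs in [6,6])
  i=6: ✗ (no rhs in [7,7])
  i=7: ✗ (no rhs in [8,8])
  i=8: ✗ (no rhs in [9,9])

4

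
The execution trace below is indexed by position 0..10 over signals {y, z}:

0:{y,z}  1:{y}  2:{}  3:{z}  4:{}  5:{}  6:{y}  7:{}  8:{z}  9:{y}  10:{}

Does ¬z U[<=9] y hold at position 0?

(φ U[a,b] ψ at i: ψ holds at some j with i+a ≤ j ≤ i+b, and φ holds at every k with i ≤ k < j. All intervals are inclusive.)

Holds

Need some j in [0,9] with y, and ¬z at every k in [0,j-1].
  j=0: y holds; no prefix to check → satisfied.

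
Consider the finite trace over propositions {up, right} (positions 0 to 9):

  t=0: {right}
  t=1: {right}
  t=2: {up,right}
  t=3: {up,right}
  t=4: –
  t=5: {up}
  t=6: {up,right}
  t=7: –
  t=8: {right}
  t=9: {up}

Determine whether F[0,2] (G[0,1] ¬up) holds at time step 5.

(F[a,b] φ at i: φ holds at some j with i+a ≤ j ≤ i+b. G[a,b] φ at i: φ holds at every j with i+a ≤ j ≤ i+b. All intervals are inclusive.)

Check G[0,1] ¬up at each j in [5,7]:
  j=5: fails at 5
  j=6: fails at 6
  j=7: holds on [7,8]
Found at j=7 → formula holds.

Yes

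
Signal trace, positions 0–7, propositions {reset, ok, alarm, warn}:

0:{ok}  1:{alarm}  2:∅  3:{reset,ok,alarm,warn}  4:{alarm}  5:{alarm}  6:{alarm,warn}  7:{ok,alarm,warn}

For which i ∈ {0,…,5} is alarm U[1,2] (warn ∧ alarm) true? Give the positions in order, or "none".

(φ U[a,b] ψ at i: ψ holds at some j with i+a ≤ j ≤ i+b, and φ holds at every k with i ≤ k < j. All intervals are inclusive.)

4, 5

Evaluate at each i in [0,5]:
  i=0: ✗ (no rhs in [1,2])
  i=1: ✗ (lhs fails at k=2 before rhs at j=3)
  i=2: ✗ (lhs fails at k=2 before rhs at j=3)
  i=3: ✗ (no rhs in [4,5])
  i=4: ✓ (rhs at j=6; lhs holds on [4,5])
  i=5: ✓ (rhs at j=6; lhs holds on [5,5])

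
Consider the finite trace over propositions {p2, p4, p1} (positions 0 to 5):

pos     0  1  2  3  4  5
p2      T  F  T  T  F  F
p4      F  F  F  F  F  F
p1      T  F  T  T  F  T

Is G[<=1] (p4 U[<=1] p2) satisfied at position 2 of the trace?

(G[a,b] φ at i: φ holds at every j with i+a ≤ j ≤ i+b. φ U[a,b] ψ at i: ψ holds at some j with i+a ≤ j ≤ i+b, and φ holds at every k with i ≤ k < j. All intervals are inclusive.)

Yes

Check (p4 U[<=1] p2) at every j in [2,3]:
  j=2: holds
  j=3: holds
All positions satisfy it → formula holds.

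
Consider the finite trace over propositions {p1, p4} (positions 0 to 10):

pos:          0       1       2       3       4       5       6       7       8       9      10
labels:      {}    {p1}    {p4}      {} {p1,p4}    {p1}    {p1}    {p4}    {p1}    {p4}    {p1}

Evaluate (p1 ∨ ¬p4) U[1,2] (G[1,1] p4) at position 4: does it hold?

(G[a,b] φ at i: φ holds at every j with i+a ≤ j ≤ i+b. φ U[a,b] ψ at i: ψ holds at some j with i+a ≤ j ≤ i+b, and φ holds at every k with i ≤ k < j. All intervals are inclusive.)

True

Need some j in [5,6] with G[1,1] p4, and (p1 ∨ ¬p4) at every k in [4,j-1].
  j=5: G[1,1] p4 — fails at 6.
  j=6: G[1,1] p4 holds; (p1 ∨ ¬p4) holds at every k in [4,5] → satisfied.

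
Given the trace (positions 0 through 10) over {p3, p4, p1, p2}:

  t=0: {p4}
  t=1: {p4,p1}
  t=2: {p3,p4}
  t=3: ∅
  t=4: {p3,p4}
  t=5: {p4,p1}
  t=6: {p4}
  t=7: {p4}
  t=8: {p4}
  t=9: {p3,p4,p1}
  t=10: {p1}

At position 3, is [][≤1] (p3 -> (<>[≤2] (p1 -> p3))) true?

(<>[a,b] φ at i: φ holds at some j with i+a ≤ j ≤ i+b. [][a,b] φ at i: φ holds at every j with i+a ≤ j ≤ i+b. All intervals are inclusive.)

Check (p3 -> (<>[≤2] (p1 -> p3))) at every j in [3,4]:
  j=3: antecedent false → ✓
  j=4: antecedent true; consequent holds (witness at 4) → ✓
All positions satisfy it → formula holds.

True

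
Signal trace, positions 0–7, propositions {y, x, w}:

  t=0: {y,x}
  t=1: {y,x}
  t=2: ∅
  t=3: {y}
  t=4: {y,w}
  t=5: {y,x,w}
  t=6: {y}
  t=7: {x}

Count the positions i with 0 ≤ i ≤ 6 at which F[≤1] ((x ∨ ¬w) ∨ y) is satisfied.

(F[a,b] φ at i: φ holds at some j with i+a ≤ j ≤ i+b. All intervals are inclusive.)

Evaluate at each i in [0,6]:
  i=0: ✓ (witness j=0)
  i=1: ✓ (witness j=1)
  i=2: ✓ (witness j=2)
  i=3: ✓ (witness j=3)
  i=4: ✓ (witness j=4)
  i=5: ✓ (witness j=5)
  i=6: ✓ (witness j=6)
Positions where it holds: {0, 1, 2, 3, 4, 5, 6} → 7.

7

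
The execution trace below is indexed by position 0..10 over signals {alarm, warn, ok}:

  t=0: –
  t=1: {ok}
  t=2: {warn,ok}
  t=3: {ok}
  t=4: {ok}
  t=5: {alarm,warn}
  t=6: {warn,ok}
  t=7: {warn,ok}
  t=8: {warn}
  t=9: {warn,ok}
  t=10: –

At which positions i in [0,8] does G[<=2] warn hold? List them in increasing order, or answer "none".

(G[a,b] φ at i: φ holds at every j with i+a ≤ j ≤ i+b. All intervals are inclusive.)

5, 6, 7

Evaluate at each i in [0,8]:
  i=0: ✗ (fails at j=0)
  i=1: ✗ (fails at j=1)
  i=2: ✗ (fails at j=3)
  i=3: ✗ (fails at j=3)
  i=4: ✗ (fails at j=4)
  i=5: ✓ (all of [5,7])
  i=6: ✓ (all of [6,8])
  i=7: ✓ (all of [7,9])
  i=8: ✗ (fails at j=10)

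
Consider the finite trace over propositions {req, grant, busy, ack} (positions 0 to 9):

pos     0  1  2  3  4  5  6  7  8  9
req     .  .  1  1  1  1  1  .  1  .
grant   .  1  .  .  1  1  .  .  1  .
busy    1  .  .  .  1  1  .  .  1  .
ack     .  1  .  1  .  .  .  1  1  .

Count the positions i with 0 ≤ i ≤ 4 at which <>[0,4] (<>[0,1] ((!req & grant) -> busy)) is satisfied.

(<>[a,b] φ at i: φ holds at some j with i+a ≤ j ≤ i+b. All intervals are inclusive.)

Evaluate at each i in [0,4]:
  i=0: ✓ (witness j=0)
  i=1: ✓ (witness j=1)
  i=2: ✓ (witness j=2)
  i=3: ✓ (witness j=3)
  i=4: ✓ (witness j=4)
Positions where it holds: {0, 1, 2, 3, 4} → 5.

5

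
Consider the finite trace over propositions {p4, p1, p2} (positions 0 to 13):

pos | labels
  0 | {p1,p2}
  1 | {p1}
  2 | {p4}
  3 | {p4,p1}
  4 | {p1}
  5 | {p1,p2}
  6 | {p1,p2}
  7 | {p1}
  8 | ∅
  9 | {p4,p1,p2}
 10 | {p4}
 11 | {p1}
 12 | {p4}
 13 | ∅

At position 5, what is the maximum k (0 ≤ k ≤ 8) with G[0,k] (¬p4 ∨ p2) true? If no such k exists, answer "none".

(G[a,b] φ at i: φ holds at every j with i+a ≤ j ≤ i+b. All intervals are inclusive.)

4

(¬p4 ∨ p2) must hold from j=5 onward; find where it first fails.
  j=5: holds
  j=6: holds
  j=7: holds
  j=8: holds
  j=9: holds
  j=10: fails
Holds on [5,9], so largest k = 4.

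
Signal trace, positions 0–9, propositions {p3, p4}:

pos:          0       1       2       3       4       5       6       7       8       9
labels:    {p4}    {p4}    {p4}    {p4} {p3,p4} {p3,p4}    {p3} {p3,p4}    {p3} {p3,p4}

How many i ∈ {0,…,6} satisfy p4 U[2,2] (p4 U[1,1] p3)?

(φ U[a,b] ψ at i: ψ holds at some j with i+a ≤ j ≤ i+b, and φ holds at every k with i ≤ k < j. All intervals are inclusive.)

Evaluate at each i in [0,6]:
  i=0: ✗ (no rhs in [2,2])
  i=1: ✓ (rhs at j=3; lhs holds on [1,2])
  i=2: ✓ (rhs at j=4; lhs holds on [2,3])
  i=3: ✓ (rhs at j=5; lhs holds on [3,4])
  i=4: ✗ (no rhs in [6,6])
  i=5: ✗ (lhs fails at k=6 before rhs at j=7)
  i=6: ✗ (no rhs in [8,8])
Positions where it holds: {1, 2, 3} → 3.

3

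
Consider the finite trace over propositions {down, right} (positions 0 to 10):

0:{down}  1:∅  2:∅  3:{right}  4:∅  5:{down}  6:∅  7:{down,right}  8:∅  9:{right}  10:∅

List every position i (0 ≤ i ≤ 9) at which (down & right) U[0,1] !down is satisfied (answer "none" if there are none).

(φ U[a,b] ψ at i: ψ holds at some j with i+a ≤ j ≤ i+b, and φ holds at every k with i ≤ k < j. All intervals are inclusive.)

1, 2, 3, 4, 6, 7, 8, 9

Evaluate at each i in [0,9]:
  i=0: ✗ (lhs fails at k=0 before rhs at j=1)
  i=1: ✓ (rhs at j=1)
  i=2: ✓ (rhs at j=2)
  i=3: ✓ (rhs at j=3)
  i=4: ✓ (rhs at j=4)
  i=5: ✗ (lhs fails at k=5 before rhs at j=6)
  i=6: ✓ (rhs at j=6)
  i=7: ✓ (rhs at j=8; lhs holds on [7,7])
  i=8: ✓ (rhs at j=8)
  i=9: ✓ (rhs at j=9)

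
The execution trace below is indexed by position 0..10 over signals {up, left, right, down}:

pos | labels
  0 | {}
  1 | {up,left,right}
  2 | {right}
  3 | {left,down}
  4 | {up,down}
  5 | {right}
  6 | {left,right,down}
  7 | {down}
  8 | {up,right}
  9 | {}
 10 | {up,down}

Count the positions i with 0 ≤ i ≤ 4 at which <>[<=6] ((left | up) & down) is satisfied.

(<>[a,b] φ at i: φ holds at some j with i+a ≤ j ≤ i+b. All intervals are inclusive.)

5

Evaluate at each i in [0,4]:
  i=0: ✓ (witness j=3)
  i=1: ✓ (witness j=3)
  i=2: ✓ (witness j=3)
  i=3: ✓ (witness j=3)
  i=4: ✓ (witness j=4)
Positions where it holds: {0, 1, 2, 3, 4} → 5.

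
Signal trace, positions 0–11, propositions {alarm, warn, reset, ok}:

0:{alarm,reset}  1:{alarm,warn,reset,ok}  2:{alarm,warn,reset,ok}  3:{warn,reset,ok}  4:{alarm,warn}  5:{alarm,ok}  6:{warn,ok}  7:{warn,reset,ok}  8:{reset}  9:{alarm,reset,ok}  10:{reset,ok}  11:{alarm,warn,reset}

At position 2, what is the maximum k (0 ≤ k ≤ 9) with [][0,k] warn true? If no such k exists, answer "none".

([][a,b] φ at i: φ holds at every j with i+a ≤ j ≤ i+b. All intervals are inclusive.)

warn must hold from j=2 onward; find where it first fails.
  j=2: holds
  j=3: holds
  j=4: holds
  j=5: fails
Holds on [2,4], so largest k = 2.

2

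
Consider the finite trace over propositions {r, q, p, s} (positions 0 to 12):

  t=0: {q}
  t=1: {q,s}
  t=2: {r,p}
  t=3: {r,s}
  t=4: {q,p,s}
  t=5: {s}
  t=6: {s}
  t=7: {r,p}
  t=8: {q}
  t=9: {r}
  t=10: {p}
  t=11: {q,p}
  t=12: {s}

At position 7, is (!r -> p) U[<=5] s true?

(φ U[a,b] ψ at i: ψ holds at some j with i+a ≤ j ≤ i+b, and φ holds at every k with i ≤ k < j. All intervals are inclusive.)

Need some j in [7,12] with s, and (!r -> p) at every k in [7,j-1].
  j=7: s false.
  j=8: s false.
  j=9: s false.
  j=10: s false.
  j=11: s false.
  j=12: s holds, but (!r -> p) fails at k=8 → not this j.
No j in the window works → until fails.

Does not hold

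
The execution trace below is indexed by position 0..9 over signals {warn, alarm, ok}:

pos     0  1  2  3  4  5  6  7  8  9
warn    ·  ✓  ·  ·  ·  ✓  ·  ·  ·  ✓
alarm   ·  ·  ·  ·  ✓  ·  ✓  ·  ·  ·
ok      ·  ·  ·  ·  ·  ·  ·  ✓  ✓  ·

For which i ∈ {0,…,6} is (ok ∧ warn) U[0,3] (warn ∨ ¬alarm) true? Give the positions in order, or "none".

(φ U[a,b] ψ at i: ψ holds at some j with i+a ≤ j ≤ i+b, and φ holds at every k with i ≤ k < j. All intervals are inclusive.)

Evaluate at each i in [0,6]:
  i=0: ✓ (rhs at j=0)
  i=1: ✓ (rhs at j=1)
  i=2: ✓ (rhs at j=2)
  i=3: ✓ (rhs at j=3)
  i=4: ✗ (lhs fails at k=4 before rhs at j=5)
  i=5: ✓ (rhs at j=5)
  i=6: ✗ (lhs fails at k=6 before rhs at j=7)

0, 1, 2, 3, 5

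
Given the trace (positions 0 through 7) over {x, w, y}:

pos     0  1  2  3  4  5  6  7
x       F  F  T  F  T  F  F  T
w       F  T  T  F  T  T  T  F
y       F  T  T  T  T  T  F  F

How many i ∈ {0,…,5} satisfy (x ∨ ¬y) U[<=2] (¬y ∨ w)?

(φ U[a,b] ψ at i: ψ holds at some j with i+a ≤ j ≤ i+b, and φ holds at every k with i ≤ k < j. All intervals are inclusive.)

5

Evaluate at each i in [0,5]:
  i=0: ✓ (rhs at j=0)
  i=1: ✓ (rhs at j=1)
  i=2: ✓ (rhs at j=2)
  i=3: ✗ (lhs fails at k=3 before rhs at j=4)
  i=4: ✓ (rhs at j=4)
  i=5: ✓ (rhs at j=5)
Positions where it holds: {0, 1, 2, 4, 5} → 5.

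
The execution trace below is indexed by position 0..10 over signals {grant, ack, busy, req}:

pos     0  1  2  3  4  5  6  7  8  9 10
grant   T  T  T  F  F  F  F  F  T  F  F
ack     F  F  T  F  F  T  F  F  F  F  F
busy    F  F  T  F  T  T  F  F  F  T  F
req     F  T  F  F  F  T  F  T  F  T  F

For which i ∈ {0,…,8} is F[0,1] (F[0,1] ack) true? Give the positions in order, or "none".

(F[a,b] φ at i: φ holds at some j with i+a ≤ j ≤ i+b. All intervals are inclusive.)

Evaluate at each i in [0,8]:
  i=0: ✓ (witness j=1)
  i=1: ✓ (witness j=1)
  i=2: ✓ (witness j=2)
  i=3: ✓ (witness j=4)
  i=4: ✓ (witness j=4)
  i=5: ✓ (witness j=5)
  i=6: ✗ (none in [6,7])
  i=7: ✗ (none in [7,8])
  i=8: ✗ (none in [8,9])

0, 1, 2, 3, 4, 5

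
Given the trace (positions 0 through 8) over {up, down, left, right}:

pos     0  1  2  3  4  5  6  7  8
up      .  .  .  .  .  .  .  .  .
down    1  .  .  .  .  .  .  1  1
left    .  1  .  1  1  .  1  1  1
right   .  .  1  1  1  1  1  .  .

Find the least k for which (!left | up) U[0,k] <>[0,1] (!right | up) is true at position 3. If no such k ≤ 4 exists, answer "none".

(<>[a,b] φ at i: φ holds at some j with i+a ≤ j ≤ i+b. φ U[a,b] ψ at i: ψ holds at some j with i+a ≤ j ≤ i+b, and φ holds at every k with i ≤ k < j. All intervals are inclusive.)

Need earliest j ≥ 3 with <>[0,1] (!right | up), and (!left | up) at every k in [3,j-1].
  j=3: rhs fails.
  j=4: rhs fails.
  j=5: rhs fails.
  j=6: rhs holds but lhs fails at k=3.
  j=7: rhs holds but lhs fails at k=3.
No witness within the range → none.

none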